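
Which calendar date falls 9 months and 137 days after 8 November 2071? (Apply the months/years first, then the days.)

December 23, 2072

Advancing 9 months and 137 days from November 8, 2071: first the month/year part, then the days.
month 11 + 9 = 20, which is month 8 of year 2072 → August 2072.
Day 8 is valid in August, giving August 8, 2072.
Now add 137 days from August 8, 2072.
August has 31 days, so 31 − 8 = 23 days remain after August 8, 2072; 137 − 23 = 114 left.
September 2072 has 30 days: 114 − 30 = 84 left.
October 2072 has 31 days: 84 − 31 = 53 left.
November 2072 has 30 days: 53 − 30 = 23 left.
23 days into December 2072 → December 23, 2072.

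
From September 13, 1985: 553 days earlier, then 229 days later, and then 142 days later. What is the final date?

Going back 553 days from September 13, 1985:
Going back 13 days from September 13, 1985 reaches the end of the previous month; 553 − 13 = 540 left.
August 1985 has 31 days: 540 − 31 = 509 left.
July 1985 has 31 days: 509 − 31 = 478 left.
June 1985 has 30 days: 478 − 30 = 448 left.
May 1985 has 31 days: 448 − 31 = 417 left.
April 1985 has 30 days: 417 − 30 = 387 left.
March 1985 has 31 days: 387 − 31 = 356 left.
February 1985 has 28 days (1985 is not a leap year): 356 − 28 = 328 left.
January 1985 has 31 days: 328 − 31 = 297 left.
December 1984 has 31 days: 297 − 31 = 266 left.
November 1984 has 30 days: 266 − 30 = 236 left.
October 1984 has 31 days: 236 − 31 = 205 left.
September 1984 has 30 days: 205 − 30 = 175 left.
August 1984 has 31 days: 175 − 31 = 144 left.
July 1984 has 31 days: 144 − 31 = 113 left.
June 1984 has 30 days: 113 − 30 = 83 left.
May 1984 has 31 days: 83 − 31 = 52 left.
April 1984 has 30 days: 52 − 30 = 22 left.
March 1984 has 31 days; 31 − 22 = 9 → March 9, 1984.
Adding 229 days from March 9, 1984:
March has 31 days, so 31 − 9 = 22 days remain after March 9, 1984; 229 − 22 = 207 left.
April 1984 has 30 days: 207 − 30 = 177 left.
May 1984 has 31 days: 177 − 31 = 146 left.
June 1984 has 30 days: 146 − 30 = 116 left.
July 1984 has 31 days: 116 − 31 = 85 left.
August 1984 has 31 days: 85 − 31 = 54 left.
September 1984 has 30 days: 54 − 30 = 24 left.
24 days into October 1984 → October 24, 1984.
Counting forward 142 days from October 24, 1984:
October has 31 days, so 31 − 24 = 7 days remain after October 24, 1984; 142 − 7 = 135 left.
November 1984 has 30 days: 135 − 30 = 105 left.
December 1984 has 31 days: 105 − 31 = 74 left.
January 1985 has 31 days: 74 − 31 = 43 left.
February 1985 has 28 days (1985 is not a leap year): 43 − 28 = 15 left.
15 days into March 1985 → March 15, 1985.

March 15, 1985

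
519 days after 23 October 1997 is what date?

March 26, 1999

Advancing 519 days from October 23, 1997.
October has 31 days, so 31 − 23 = 8 days remain after October 23, 1997; 519 − 8 = 511 left.
November 1997 has 30 days: 511 − 30 = 481 left.
December 1997 has 31 days: 481 − 31 = 450 left.
January 1998 has 31 days: 450 − 31 = 419 left.
February 1998 has 28 days (1998 is not a leap year): 419 − 28 = 391 left.
March 1998 has 31 days: 391 − 31 = 360 left.
April 1998 has 30 days: 360 − 30 = 330 left.
May 1998 has 31 days: 330 − 31 = 299 left.
June 1998 has 30 days: 299 − 30 = 269 left.
July 1998 has 31 days: 269 − 31 = 238 left.
August 1998 has 31 days: 238 − 31 = 207 left.
September 1998 has 30 days: 207 − 30 = 177 left.
October 1998 has 31 days: 177 − 31 = 146 left.
November 1998 has 30 days: 146 − 30 = 116 left.
December 1998 has 31 days: 116 − 31 = 85 left.
January 1999 has 31 days: 85 − 31 = 54 left.
February 1999 has 28 days (1999 is not a leap year): 54 − 28 = 26 left.
26 days into March 1999 → March 26, 1999.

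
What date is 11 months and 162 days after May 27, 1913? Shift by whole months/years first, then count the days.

October 6, 1914

Adding 11 months and 162 days from May 27, 1913: first the month/year part, then the days.
month 5 + 11 = 16, which is month 4 of year 1914 → April 1914.
Day 27 is valid in April, giving April 27, 1914.
Now add 162 days from April 27, 1914.
April has 30 days, so 30 − 27 = 3 days remain after April 27, 1914; 162 − 3 = 159 left.
May 1914 has 31 days: 159 − 31 = 128 left.
June 1914 has 30 days: 128 − 30 = 98 left.
July 1914 has 31 days: 98 − 31 = 67 left.
August 1914 has 31 days: 67 − 31 = 36 left.
September 1914 has 30 days: 36 − 30 = 6 left.
6 days into October 1914 → October 6, 1914.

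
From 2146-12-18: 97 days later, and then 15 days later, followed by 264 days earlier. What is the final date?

Counting forward 97 days from December 18, 2146:
December has 31 days, so 31 − 18 = 13 days remain after December 18, 2146; 97 − 13 = 84 left.
January 2147 has 31 days: 84 − 31 = 53 left.
February 2147 has 28 days (2147 is not a leap year): 53 − 28 = 25 left.
25 days into March 2147 → March 25, 2147.
Adding 15 days from March 25, 2147:
March has 31 days, so 31 − 25 = 6 days remain after March 25, 2147; 15 − 6 = 9 left.
9 days into April 2147 → April 9, 2147.
Going back 264 days from April 9, 2147:
Going back 9 days from April 9, 2147 reaches the end of the previous month; 264 − 9 = 255 left.
March 2147 has 31 days: 255 − 31 = 224 left.
February 2147 has 28 days (2147 is not a leap year): 224 − 28 = 196 left.
January 2147 has 31 days: 196 − 31 = 165 left.
December 2146 has 31 days: 165 − 31 = 134 left.
November 2146 has 30 days: 134 − 30 = 104 left.
October 2146 has 31 days: 104 − 31 = 73 left.
September 2146 has 30 days: 73 − 30 = 43 left.
August 2146 has 31 days: 43 − 31 = 12 left.
July 2146 has 31 days; 31 − 12 = 19 → July 19, 2146.

July 19, 2146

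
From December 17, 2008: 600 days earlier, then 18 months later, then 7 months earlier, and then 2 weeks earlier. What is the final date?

March 13, 2008

Subtracting 600 days from December 17, 2008:
Going back 17 days from December 17, 2008 reaches the end of the previous month; 600 − 17 = 583 left.
November 2008 has 30 days: 583 − 30 = 553 left.
October 2008 has 31 days: 553 − 31 = 522 left.
September 2008 has 30 days: 522 − 30 = 492 left.
August 2008 has 31 days: 492 − 31 = 461 left.
July 2008 has 31 days: 461 − 31 = 430 left.
June 2008 has 30 days: 430 − 30 = 400 left.
May 2008 has 31 days: 400 − 31 = 369 left.
April 2008 has 30 days: 369 − 30 = 339 left.
March 2008 has 31 days: 339 − 31 = 308 left.
February 2008 has 29 days (2008 is a leap year): 308 − 29 = 279 left.
January 2008 has 31 days: 279 − 31 = 248 left.
December 2007 has 31 days: 248 − 31 = 217 left.
November 2007 has 30 days: 217 − 30 = 187 left.
October 2007 has 31 days: 187 − 31 = 156 left.
September 2007 has 30 days: 156 − 30 = 126 left.
August 2007 has 31 days: 126 − 31 = 95 left.
July 2007 has 31 days: 95 − 31 = 64 left.
June 2007 has 30 days: 64 − 30 = 34 left.
May 2007 has 31 days: 34 − 31 = 3 left.
April 2007 has 30 days; 30 − 3 = 27 → April 27, 2007.
Advancing 18 months from April 27, 2007:
month 4 + 18 = 22, which is month 10 of year 2008 → October 2008.
Day 27 is valid in October, giving October 27, 2008.
Counting back 7 months from October 27, 2008:
month 10 − 7 = 3 → March 2008.
Day 27 is valid in March, giving March 27, 2008.
Going back 2 weeks (= 14 days) from March 27, 2008:
27 − 14 = 13, still in March 2008.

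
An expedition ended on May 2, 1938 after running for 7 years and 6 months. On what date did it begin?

November 2, 1930

Subtracting 7 years and 6 months from May 2, 1938.
-7 years → 1931; month 5 − 6 = -1, which is month 11 of year 1930 → November 1930.
Day 2 is valid in November, giving November 2, 1930.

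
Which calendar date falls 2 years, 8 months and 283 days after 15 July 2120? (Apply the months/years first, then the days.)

Advancing 2 years, 8 months and 283 days from July 15, 2120: first the month/year part, then the days.
+2 years → 2122; month 7 + 8 = 15, which is month 3 of year 2123 → March 2123.
Day 15 is valid in March, giving March 15, 2123.
Now add 283 days from March 15, 2123.
March has 31 days, so 31 − 15 = 16 days remain after March 15, 2123; 283 − 16 = 267 left.
April 2123 has 30 days: 267 − 30 = 237 left.
May 2123 has 31 days: 237 − 31 = 206 left.
June 2123 has 30 days: 206 − 30 = 176 left.
July 2123 has 31 days: 176 − 31 = 145 left.
August 2123 has 31 days: 145 − 31 = 114 left.
September 2123 has 30 days: 114 − 30 = 84 left.
October 2123 has 31 days: 84 − 31 = 53 left.
November 2123 has 30 days: 53 − 30 = 23 left.
23 days into December 2123 → December 23, 2123.

December 23, 2123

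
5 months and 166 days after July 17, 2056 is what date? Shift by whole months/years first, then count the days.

June 1, 2057

Adding 5 months and 166 days from July 17, 2056: first the month/year part, then the days.
month 7 + 5 = 12 → December 2056.
Day 17 is valid in December, giving December 17, 2056.
Now add 166 days from December 17, 2056.
December has 31 days, so 31 − 17 = 14 days remain after December 17, 2056; 166 − 14 = 152 left.
January 2057 has 31 days: 152 − 31 = 121 left.
February 2057 has 28 days (2057 is not a leap year): 121 − 28 = 93 left.
March 2057 has 31 days: 93 − 31 = 62 left.
April 2057 has 30 days: 62 − 30 = 32 left.
May 2057 has 31 days: 32 − 31 = 1 left.
1 day into June 2057 → June 1, 2057.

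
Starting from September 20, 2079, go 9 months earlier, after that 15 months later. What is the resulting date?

March 20, 2080

Subtracting 9 months from September 20, 2079:
month 9 − 9 = 0, which is month 12 of year 2078 → December 2078.
Day 20 is valid in December, giving December 20, 2078.
Counting forward 15 months from December 20, 2078:
month 12 + 15 = 27, which is month 3 of year 2080 → March 2080.
Day 20 is valid in March, giving March 20, 2080.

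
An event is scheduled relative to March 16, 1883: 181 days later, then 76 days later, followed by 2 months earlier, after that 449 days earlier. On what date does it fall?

Counting forward 181 days from March 16, 1883:
March has 31 days, so 31 − 16 = 15 days remain after March 16, 1883; 181 − 15 = 166 left.
April 1883 has 30 days: 166 − 30 = 136 left.
May 1883 has 31 days: 136 − 31 = 105 left.
June 1883 has 30 days: 105 − 30 = 75 left.
July 1883 has 31 days: 75 − 31 = 44 left.
August 1883 has 31 days: 44 − 31 = 13 left.
13 days into September 1883 → September 13, 1883.
Counting forward 76 days from September 13, 1883:
September has 30 days, so 30 − 13 = 17 days remain after September 13, 1883; 76 − 17 = 59 left.
October 1883 has 31 days: 59 − 31 = 28 left.
28 days into November 1883 → November 28, 1883.
Going back 2 months from November 28, 1883:
month 11 − 2 = 9 → September 1883.
Day 28 is valid in September, giving September 28, 1883.
Going back 449 days from September 28, 1883:
Going back 28 days from September 28, 1883 reaches the end of the previous month; 449 − 28 = 421 left.
August 1883 has 31 days: 421 − 31 = 390 left.
July 1883 has 31 days: 390 − 31 = 359 left.
June 1883 has 30 days: 359 − 30 = 329 left.
May 1883 has 31 days: 329 − 31 = 298 left.
April 1883 has 30 days: 298 − 30 = 268 left.
March 1883 has 31 days: 268 − 31 = 237 left.
February 1883 has 28 days (1883 is not a leap year): 237 − 28 = 209 left.
January 1883 has 31 days: 209 − 31 = 178 left.
December 1882 has 31 days: 178 − 31 = 147 left.
November 1882 has 30 days: 147 − 30 = 117 left.
October 1882 has 31 days: 117 − 31 = 86 left.
September 1882 has 30 days: 86 − 30 = 56 left.
August 1882 has 31 days: 56 − 31 = 25 left.
July 1882 has 31 days; 31 − 25 = 6 → July 6, 1882.

July 6, 1882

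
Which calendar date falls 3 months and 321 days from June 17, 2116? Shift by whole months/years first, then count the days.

Counting forward 3 months and 321 days from June 17, 2116: first the month/year part, then the days.
month 6 + 3 = 9 → September 2116.
Day 17 is valid in September, giving September 17, 2116.
Now add 321 days from September 17, 2116.
September has 30 days, so 30 − 17 = 13 days remain after September 17, 2116; 321 − 13 = 308 left.
October 2116 has 31 days: 308 − 31 = 277 left.
November 2116 has 30 days: 277 − 30 = 247 left.
December 2116 has 31 days: 247 − 31 = 216 left.
January 2117 has 31 days: 216 − 31 = 185 left.
February 2117 has 28 days (2117 is not a leap year): 185 − 28 = 157 left.
March 2117 has 31 days: 157 − 31 = 126 left.
April 2117 has 30 days: 126 − 30 = 96 left.
May 2117 has 31 days: 96 − 31 = 65 left.
June 2117 has 30 days: 65 − 30 = 35 left.
July 2117 has 31 days: 35 − 31 = 4 left.
4 days into August 2117 → August 4, 2117.

August 4, 2117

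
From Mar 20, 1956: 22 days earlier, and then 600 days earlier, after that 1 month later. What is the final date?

Going back 22 days from March 20, 1956:
Going back 20 days from March 20, 1956 reaches the end of the previous month; 22 − 20 = 2 left.
February 1956 has 29 days; 29 − 2 = 27 → February 27, 1956.
Counting back 600 days from February 27, 1956:
Going back 27 days from February 27, 1956 reaches the end of the previous month; 600 − 27 = 573 left.
January 1956 has 31 days: 573 − 31 = 542 left.
December 1955 has 31 days: 542 − 31 = 511 left.
November 1955 has 30 days: 511 − 30 = 481 left.
October 1955 has 31 days: 481 − 31 = 450 left.
September 1955 has 30 days: 450 − 30 = 420 left.
August 1955 has 31 days: 420 − 31 = 389 left.
July 1955 has 31 days: 389 − 31 = 358 left.
June 1955 has 30 days: 358 − 30 = 328 left.
May 1955 has 31 days: 328 − 31 = 297 left.
April 1955 has 30 days: 297 − 30 = 267 left.
March 1955 has 31 days: 267 − 31 = 236 left.
February 1955 has 28 days (1955 is not a leap year): 236 − 28 = 208 left.
January 1955 has 31 days: 208 − 31 = 177 left.
December 1954 has 31 days: 177 − 31 = 146 left.
November 1954 has 30 days: 146 − 30 = 116 left.
October 1954 has 31 days: 116 − 31 = 85 left.
September 1954 has 30 days: 85 − 30 = 55 left.
August 1954 has 31 days: 55 − 31 = 24 left.
July 1954 has 31 days; 31 − 24 = 7 → July 7, 1954.
Adding 1 month from July 7, 1954:
month 7 + 1 = 8 → August 1954.
Day 7 is valid in August, giving August 7, 1954.

August 7, 1954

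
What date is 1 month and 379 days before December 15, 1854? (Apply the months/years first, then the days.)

November 1, 1853

Counting back 1 month and 379 days from December 15, 1854: first the month/year part, then the days.
month 12 − 1 = 11 → November 1854.
Day 15 is valid in November, giving November 15, 1854.
Now subtract 379 days from November 15, 1854.
Going back 15 days from November 15, 1854 reaches the end of the previous month; 379 − 15 = 364 left.
October 1854 has 31 days: 364 − 31 = 333 left.
September 1854 has 30 days: 333 − 30 = 303 left.
August 1854 has 31 days: 303 − 31 = 272 left.
July 1854 has 31 days: 272 − 31 = 241 left.
June 1854 has 30 days: 241 − 30 = 211 left.
May 1854 has 31 days: 211 − 31 = 180 left.
April 1854 has 30 days: 180 − 30 = 150 left.
March 1854 has 31 days: 150 − 31 = 119 left.
February 1854 has 28 days (1854 is not a leap year): 119 − 28 = 91 left.
January 1854 has 31 days: 91 − 31 = 60 left.
December 1853 has 31 days: 60 − 31 = 29 left.
November 1853 has 30 days; 30 − 29 = 1 → November 1, 1853.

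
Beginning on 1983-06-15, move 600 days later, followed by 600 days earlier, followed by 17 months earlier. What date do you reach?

January 15, 1982

Adding 600 days from June 15, 1983:
June has 30 days, so 30 − 15 = 15 days remain after June 15, 1983; 600 − 15 = 585 left.
July 1983 has 31 days: 585 − 31 = 554 left.
August 1983 has 31 days: 554 − 31 = 523 left.
September 1983 has 30 days: 523 − 30 = 493 left.
October 1983 has 31 days: 493 − 31 = 462 left.
November 1983 has 30 days: 462 − 30 = 432 left.
December 1983 has 31 days: 432 − 31 = 401 left.
January 1984 has 31 days: 401 − 31 = 370 left.
February 1984 has 29 days (1984 is a leap year): 370 − 29 = 341 left.
March 1984 has 31 days: 341 − 31 = 310 left.
April 1984 has 30 days: 310 − 30 = 280 left.
May 1984 has 31 days: 280 − 31 = 249 left.
June 1984 has 30 days: 249 − 30 = 219 left.
July 1984 has 31 days: 219 − 31 = 188 left.
August 1984 has 31 days: 188 − 31 = 157 left.
September 1984 has 30 days: 157 − 30 = 127 left.
October 1984 has 31 days: 127 − 31 = 96 left.
November 1984 has 30 days: 96 − 30 = 66 left.
December 1984 has 31 days: 66 − 31 = 35 left.
January 1985 has 31 days: 35 − 31 = 4 left.
4 days into February 1985 → February 4, 1985.
Subtracting 600 days from February 4, 1985:
Going back 4 days from February 4, 1985 reaches the end of the previous month; 600 − 4 = 596 left.
January 1985 has 31 days: 596 − 31 = 565 left.
December 1984 has 31 days: 565 − 31 = 534 left.
November 1984 has 30 days: 534 − 30 = 504 left.
October 1984 has 31 days: 504 − 31 = 473 left.
September 1984 has 30 days: 473 − 30 = 443 left.
August 1984 has 31 days: 443 − 31 = 412 left.
July 1984 has 31 days: 412 − 31 = 381 left.
June 1984 has 30 days: 381 − 30 = 351 left.
May 1984 has 31 days: 351 − 31 = 320 left.
April 1984 has 30 days: 320 − 30 = 290 left.
March 1984 has 31 days: 290 − 31 = 259 left.
February 1984 has 29 days (1984 is a leap year): 259 − 29 = 230 left.
January 1984 has 31 days: 230 − 31 = 199 left.
December 1983 has 31 days: 199 − 31 = 168 left.
November 1983 has 30 days: 168 − 30 = 138 left.
October 1983 has 31 days: 138 − 31 = 107 left.
September 1983 has 30 days: 107 − 30 = 77 left.
August 1983 has 31 days: 77 − 31 = 46 left.
July 1983 has 31 days: 46 − 31 = 15 left.
June 1983 has 30 days; 30 − 15 = 15 → June 15, 1983.
Going back 17 months from June 15, 1983:
month 6 − 17 = -11, which is month 1 of year 1982 → January 1982.
Day 15 is valid in January, giving January 15, 1982.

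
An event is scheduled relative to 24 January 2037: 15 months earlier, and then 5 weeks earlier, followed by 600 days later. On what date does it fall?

Subtracting 15 months from January 24, 2037:
month 1 − 15 = -14, which is month 10 of year 2035 → October 2035.
Day 24 is valid in October, giving October 24, 2035.
Counting back 5 weeks (= 35 days) from October 24, 2035:
Going back 24 days from October 24, 2035 reaches the end of the previous month; 35 − 24 = 11 left.
September 2035 has 30 days; 30 − 11 = 19 → September 19, 2035.
Adding 600 days from September 19, 2035:
September has 30 days, so 30 − 19 = 11 days remain after September 19, 2035; 600 − 11 = 589 left.
October 2035 has 31 days: 589 − 31 = 558 left.
November 2035 has 30 days: 558 − 30 = 528 left.
December 2035 has 31 days: 528 − 31 = 497 left.
January 2036 has 31 days: 497 − 31 = 466 left.
February 2036 has 29 days (2036 is a leap year): 466 − 29 = 437 left.
March 2036 has 31 days: 437 − 31 = 406 left.
April 2036 has 30 days: 406 − 30 = 376 left.
May 2036 has 31 days: 376 − 31 = 345 left.
June 2036 has 30 days: 345 − 30 = 315 left.
July 2036 has 31 days: 315 − 31 = 284 left.
August 2036 has 31 days: 284 − 31 = 253 left.
September 2036 has 30 days: 253 − 30 = 223 left.
October 2036 has 31 days: 223 − 31 = 192 left.
November 2036 has 30 days: 192 − 30 = 162 left.
December 2036 has 31 days: 162 − 31 = 131 left.
January 2037 has 31 days: 131 − 31 = 100 left.
February 2037 has 28 days (2037 is not a leap year): 100 − 28 = 72 left.
March 2037 has 31 days: 72 − 31 = 41 left.
April 2037 has 30 days: 41 − 30 = 11 left.
11 days into May 2037 → May 11, 2037.

May 11, 2037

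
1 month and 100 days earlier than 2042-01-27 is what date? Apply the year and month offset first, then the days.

September 18, 2041

Going back 1 month and 100 days from January 27, 2042: first the month/year part, then the days.
month 1 − 1 = 0, which is month 12 of year 2041 → December 2041.
Day 27 is valid in December, giving December 27, 2041.
Now subtract 100 days from December 27, 2041.
Going back 27 days from December 27, 2041 reaches the end of the previous month; 100 − 27 = 73 left.
November 2041 has 30 days: 73 − 30 = 43 left.
October 2041 has 31 days: 43 − 31 = 12 left.
September 2041 has 30 days; 30 − 12 = 18 → September 18, 2041.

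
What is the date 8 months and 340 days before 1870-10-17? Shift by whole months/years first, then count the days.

March 14, 1869

Counting back 8 months and 340 days from October 17, 1870: first the month/year part, then the days.
month 10 − 8 = 2 → February 1870.
Day 17 is valid in February, giving February 17, 1870.
Now subtract 340 days from February 17, 1870.
Going back 17 days from February 17, 1870 reaches the end of the previous month; 340 − 17 = 323 left.
January 1870 has 31 days: 323 − 31 = 292 left.
December 1869 has 31 days: 292 − 31 = 261 left.
November 1869 has 30 days: 261 − 30 = 231 left.
October 1869 has 31 days: 231 − 31 = 200 left.
September 1869 has 30 days: 200 − 30 = 170 left.
August 1869 has 31 days: 170 − 31 = 139 left.
July 1869 has 31 days: 139 − 31 = 108 left.
June 1869 has 30 days: 108 − 30 = 78 left.
May 1869 has 31 days: 78 − 31 = 47 left.
April 1869 has 30 days: 47 − 30 = 17 left.
March 1869 has 31 days; 31 − 17 = 14 → March 14, 1869.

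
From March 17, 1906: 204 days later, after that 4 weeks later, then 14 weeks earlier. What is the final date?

Counting forward 204 days from March 17, 1906:
March has 31 days, so 31 − 17 = 14 days remain after March 17, 1906; 204 − 14 = 190 left.
April 1906 has 30 days: 190 − 30 = 160 left.
May 1906 has 31 days: 160 − 31 = 129 left.
June 1906 has 30 days: 129 − 30 = 99 left.
July 1906 has 31 days: 99 − 31 = 68 left.
August 1906 has 31 days: 68 − 31 = 37 left.
September 1906 has 30 days: 37 − 30 = 7 left.
7 days into October 1906 → October 7, 1906.
Advancing 4 weeks (= 28 days) from October 7, 1906:
October has 31 days, so 31 − 7 = 24 days remain after October 7, 1906; 28 − 24 = 4 left.
4 days into November 1906 → November 4, 1906.
Counting back 14 weeks (= 98 days) from November 4, 1906:
Going back 4 days from November 4, 1906 reaches the end of the previous month; 98 − 4 = 94 left.
October 1906 has 31 days: 94 − 31 = 63 left.
September 1906 has 30 days: 63 − 30 = 33 left.
August 1906 has 31 days: 33 − 31 = 2 left.
July 1906 has 31 days; 31 − 2 = 29 → July 29, 1906.

July 29, 1906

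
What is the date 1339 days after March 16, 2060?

Advancing 1339 days from March 16, 2060.
March has 31 days, so 31 − 16 = 15 days remain after March 16, 2060; 1339 − 15 = 1324 left.
April 2060 has 30 days: 1324 − 30 = 1294 left.
May 2060 has 31 days: 1294 − 31 = 1263 left.
June 2060 has 30 days: 1263 − 30 = 1233 left.
July 2060 has 31 days: 1233 − 31 = 1202 left.
August 2060 has 31 days: 1202 − 31 = 1171 left.
September 2060 has 30 days: 1171 − 30 = 1141 left.
October 2060 has 31 days: 1141 − 31 = 1110 left.
November 2060 has 30 days: 1110 − 30 = 1080 left.
December 2060 has 31 days: 1080 − 31 = 1049 left.
January 2061 has 31 days: 1049 − 31 = 1018 left.
February 2061 has 28 days (2061 is not a leap year): 1018 − 28 = 990 left.
March 2061 has 31 days: 990 − 31 = 959 left.
April 2061 has 30 days: 959 − 30 = 929 left.
May 2061 has 31 days: 929 − 31 = 898 left.
June 2061 has 30 days: 898 − 30 = 868 left.
July 2061 has 31 days: 868 − 31 = 837 left.
August 2061 has 31 days: 837 − 31 = 806 left.
September 2061 has 30 days: 806 − 30 = 776 left.
October 2061 has 31 days: 776 − 31 = 745 left.
November 2061 has 30 days: 745 − 30 = 715 left.
December 2061 has 31 days: 715 − 31 = 684 left.
January 2062 has 31 days: 684 − 31 = 653 left.
February 2062 has 28 days (2062 is not a leap year): 653 − 28 = 625 left.
March 2062 has 31 days: 625 − 31 = 594 left.
April 2062 has 30 days: 594 − 30 = 564 left.
May 2062 has 31 days: 564 − 31 = 533 left.
June 2062 has 30 days: 533 − 30 = 503 left.
July 2062 has 31 days: 503 − 31 = 472 left.
August 2062 has 31 days: 472 − 31 = 441 left.
September 2062 has 30 days: 441 − 30 = 411 left.
October 2062 has 31 days: 411 − 31 = 380 left.
November 2062 has 30 days: 380 − 30 = 350 left.
December 2062 has 31 days: 350 − 31 = 319 left.
January 2063 has 31 days: 319 − 31 = 288 left.
February 2063 has 28 days (2063 is not a leap year): 288 − 28 = 260 left.
March 2063 has 31 days: 260 − 31 = 229 left.
April 2063 has 30 days: 229 − 30 = 199 left.
May 2063 has 31 days: 199 − 31 = 168 left.
June 2063 has 30 days: 168 − 30 = 138 left.
July 2063 has 31 days: 138 − 31 = 107 left.
August 2063 has 31 days: 107 − 31 = 76 left.
September 2063 has 30 days: 76 − 30 = 46 left.
October 2063 has 31 days: 46 − 31 = 15 left.
15 days into November 2063 → November 15, 2063.

November 15, 2063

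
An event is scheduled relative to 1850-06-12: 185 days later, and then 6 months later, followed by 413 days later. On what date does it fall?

Counting forward 185 days from June 12, 1850:
June has 30 days, so 30 − 12 = 18 days remain after June 12, 1850; 185 − 18 = 167 left.
July 1850 has 31 days: 167 − 31 = 136 left.
August 1850 has 31 days: 136 − 31 = 105 left.
September 1850 has 30 days: 105 − 30 = 75 left.
October 1850 has 31 days: 75 − 31 = 44 left.
November 1850 has 30 days: 44 − 30 = 14 left.
14 days into December 1850 → December 14, 1850.
Adding 6 months from December 14, 1850:
month 12 + 6 = 18, which is month 6 of year 1851 → June 1851.
Day 14 is valid in June, giving June 14, 1851.
Advancing 413 days from June 14, 1851:
June has 30 days, so 30 − 14 = 16 days remain after June 14, 1851; 413 − 16 = 397 left.
July 1851 has 31 days: 397 − 31 = 366 left.
August 1851 has 31 days: 366 − 31 = 335 left.
September 1851 has 30 days: 335 − 30 = 305 left.
October 1851 has 31 days: 305 − 31 = 274 left.
November 1851 has 30 days: 274 − 30 = 244 left.
December 1851 has 31 days: 244 − 31 = 213 left.
January 1852 has 31 days: 213 − 31 = 182 left.
February 1852 has 29 days (1852 is a leap year): 182 − 29 = 153 left.
March 1852 has 31 days: 153 − 31 = 122 left.
April 1852 has 30 days: 122 − 30 = 92 left.
May 1852 has 31 days: 92 − 31 = 61 left.
June 1852 has 30 days: 61 − 30 = 31 left.
31 days into July 1852 → July 31, 1852.

July 31, 1852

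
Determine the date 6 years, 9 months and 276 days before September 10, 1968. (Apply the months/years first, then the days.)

Subtracting 6 years, 9 months and 276 days from September 10, 1968: first the month/year part, then the days.
-6 years → 1962; month 9 − 9 = 0, which is month 12 of year 1961 → December 1961.
Day 10 is valid in December, giving December 10, 1961.
Now subtract 276 days from December 10, 1961.
Going back 10 days from December 10, 1961 reaches the end of the previous month; 276 − 10 = 266 left.
November 1961 has 30 days: 266 − 30 = 236 left.
October 1961 has 31 days: 236 − 31 = 205 left.
September 1961 has 30 days: 205 − 30 = 175 left.
August 1961 has 31 days: 175 − 31 = 144 left.
July 1961 has 31 days: 144 − 31 = 113 left.
June 1961 has 30 days: 113 − 30 = 83 left.
May 1961 has 31 days: 83 − 31 = 52 left.
April 1961 has 30 days: 52 − 30 = 22 left.
March 1961 has 31 days; 31 − 22 = 9 → March 9, 1961.

March 9, 1961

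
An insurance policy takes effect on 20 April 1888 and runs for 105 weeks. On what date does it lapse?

April 25, 1890

Adding 105 weeks = 735 days from April 20, 1888.
April has 30 days, so 30 − 20 = 10 days remain after April 20, 1888; 735 − 10 = 725 left.
May 1888 has 31 days: 725 − 31 = 694 left.
June 1888 has 30 days: 694 − 30 = 664 left.
July 1888 has 31 days: 664 − 31 = 633 left.
August 1888 has 31 days: 633 − 31 = 602 left.
September 1888 has 30 days: 602 − 30 = 572 left.
October 1888 has 31 days: 572 − 31 = 541 left.
November 1888 has 30 days: 541 − 30 = 511 left.
December 1888 has 31 days: 511 − 31 = 480 left.
January 1889 has 31 days: 480 − 31 = 449 left.
February 1889 has 28 days (1889 is not a leap year): 449 − 28 = 421 left.
March 1889 has 31 days: 421 − 31 = 390 left.
April 1889 has 30 days: 390 − 30 = 360 left.
May 1889 has 31 days: 360 − 31 = 329 left.
June 1889 has 30 days: 329 − 30 = 299 left.
July 1889 has 31 days: 299 − 31 = 268 left.
August 1889 has 31 days: 268 − 31 = 237 left.
September 1889 has 30 days: 237 − 30 = 207 left.
October 1889 has 31 days: 207 − 31 = 176 left.
November 1889 has 30 days: 176 − 30 = 146 left.
December 1889 has 31 days: 146 − 31 = 115 left.
January 1890 has 31 days: 115 − 31 = 84 left.
February 1890 has 28 days (1890 is not a leap year): 84 − 28 = 56 left.
March 1890 has 31 days: 56 − 31 = 25 left.
25 days into April 1890 → April 25, 1890.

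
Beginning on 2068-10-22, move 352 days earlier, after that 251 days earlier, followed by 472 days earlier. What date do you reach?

Going back 352 days from October 22, 2068:
Going back 22 days from October 22, 2068 reaches the end of the previous month; 352 − 22 = 330 left.
September 2068 has 30 days: 330 − 30 = 300 left.
August 2068 has 31 days: 300 − 31 = 269 left.
July 2068 has 31 days: 269 − 31 = 238 left.
June 2068 has 30 days: 238 − 30 = 208 left.
May 2068 has 31 days: 208 − 31 = 177 left.
April 2068 has 30 days: 177 − 30 = 147 left.
March 2068 has 31 days: 147 − 31 = 116 left.
February 2068 has 29 days (2068 is a leap year): 116 − 29 = 87 left.
January 2068 has 31 days: 87 − 31 = 56 left.
December 2067 has 31 days: 56 − 31 = 25 left.
November 2067 has 30 days; 30 − 25 = 5 → November 5, 2067.
Subtracting 251 days from November 5, 2067:
Going back 5 days from November 5, 2067 reaches the end of the previous month; 251 − 5 = 246 left.
October 2067 has 31 days: 246 − 31 = 215 left.
September 2067 has 30 days: 215 − 30 = 185 left.
August 2067 has 31 days: 185 − 31 = 154 left.
July 2067 has 31 days: 154 − 31 = 123 left.
June 2067 has 30 days: 123 − 30 = 93 left.
May 2067 has 31 days: 93 − 31 = 62 left.
April 2067 has 30 days: 62 − 30 = 32 left.
March 2067 has 31 days: 32 − 31 = 1 left.
February 2067 has 28 days; 28 − 1 = 27 → February 27, 2067.
Going back 472 days from February 27, 2067:
Going back 27 days from February 27, 2067 reaches the end of the previous month; 472 − 27 = 445 left.
January 2067 has 31 days: 445 − 31 = 414 left.
December 2066 has 31 days: 414 − 31 = 383 left.
November 2066 has 30 days: 383 − 30 = 353 left.
October 2066 has 31 days: 353 − 31 = 322 left.
September 2066 has 30 days: 322 − 30 = 292 left.
August 2066 has 31 days: 292 − 31 = 261 left.
July 2066 has 31 days: 261 − 31 = 230 left.
June 2066 has 30 days: 230 − 30 = 200 left.
May 2066 has 31 days: 200 − 31 = 169 left.
April 2066 has 30 days: 169 − 30 = 139 left.
March 2066 has 31 days: 139 − 31 = 108 left.
February 2066 has 28 days (2066 is not a leap year): 108 − 28 = 80 left.
January 2066 has 31 days: 80 − 31 = 49 left.
December 2065 has 31 days: 49 − 31 = 18 left.
November 2065 has 30 days; 30 − 18 = 12 → November 12, 2065.

November 12, 2065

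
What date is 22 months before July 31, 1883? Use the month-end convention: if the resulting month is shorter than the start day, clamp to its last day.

Subtracting 22 months from July 31, 1883.
month 7 − 22 = -15, which is month 9 of year 1881 → September 1881.
September 1881 has only 30 days and the start was day 31, so the date clamps to September 30, 1881.

September 30, 1881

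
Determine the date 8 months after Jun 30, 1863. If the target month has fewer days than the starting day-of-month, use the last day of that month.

February 29, 1864

Adding 8 months from June 30, 1863.
month 6 + 8 = 14, which is month 2 of year 1864 → February 1864.
February 1864 has only 29 days (1864 is a leap year — relevant if February), and the start was day 30, so the date clamps to February 29, 1864.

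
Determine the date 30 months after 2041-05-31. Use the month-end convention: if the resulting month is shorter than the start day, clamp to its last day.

Adding 30 months from May 31, 2041.
month 5 + 30 = 35, which is month 11 of year 2043 → November 2043.
November 2043 has only 30 days and the start was day 31, so the date clamps to November 30, 2043.

November 30, 2043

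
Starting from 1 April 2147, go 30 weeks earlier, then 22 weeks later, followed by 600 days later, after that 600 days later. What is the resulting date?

May 19, 2150

Counting back 30 weeks (= 210 days) from April 1, 2147:
Going back 1 day from April 1, 2147 reaches the end of the previous month; 210 − 1 = 209 left.
March 2147 has 31 days: 209 − 31 = 178 left.
February 2147 has 28 days (2147 is not a leap year): 178 − 28 = 150 left.
January 2147 has 31 days: 150 − 31 = 119 left.
December 2146 has 31 days: 119 − 31 = 88 left.
November 2146 has 30 days: 88 − 30 = 58 left.
October 2146 has 31 days: 58 − 31 = 27 left.
September 2146 has 30 days; 30 − 27 = 3 → September 3, 2146.
Advancing 22 weeks (= 154 days) from September 3, 2146:
September has 30 days, so 30 − 3 = 27 days remain after September 3, 2146; 154 − 27 = 127 left.
October 2146 has 31 days: 127 − 31 = 96 left.
November 2146 has 30 days: 96 − 30 = 66 left.
December 2146 has 31 days: 66 − 31 = 35 left.
January 2147 has 31 days: 35 − 31 = 4 left.
4 days into February 2147 → February 4, 2147.
Advancing 600 days from February 4, 2147:
February has 28 days, so 28 − 4 = 24 days remain after February 4, 2147; 600 − 24 = 576 left.
March 2147 has 31 days: 576 − 31 = 545 left.
April 2147 has 30 days: 545 − 30 = 515 left.
May 2147 has 31 days: 515 − 31 = 484 left.
June 2147 has 30 days: 484 − 30 = 454 left.
July 2147 has 31 days: 454 − 31 = 423 left.
August 2147 has 31 days: 423 − 31 = 392 left.
September 2147 has 30 days: 392 − 30 = 362 left.
October 2147 has 31 days: 362 − 31 = 331 left.
November 2147 has 30 days: 331 − 30 = 301 left.
December 2147 has 31 days: 301 − 31 = 270 left.
January 2148 has 31 days: 270 − 31 = 239 left.
February 2148 has 29 days (2148 is a leap year): 239 − 29 = 210 left.
March 2148 has 31 days: 210 − 31 = 179 left.
April 2148 has 30 days: 179 − 30 = 149 left.
May 2148 has 31 days: 149 − 31 = 118 left.
June 2148 has 30 days: 118 − 30 = 88 left.
July 2148 has 31 days: 88 − 31 = 57 left.
August 2148 has 31 days: 57 − 31 = 26 left.
26 days into September 2148 → September 26, 2148.
Advancing 600 days from September 26, 2148:
September has 30 days, so 30 − 26 = 4 days remain after September 26, 2148; 600 − 4 = 596 left.
October 2148 has 31 days: 596 − 31 = 565 left.
November 2148 has 30 days: 565 − 30 = 535 left.
December 2148 has 31 days: 535 − 31 = 504 left.
January 2149 has 31 days: 504 − 31 = 473 left.
February 2149 has 28 days (2149 is not a leap year): 473 − 28 = 445 left.
March 2149 has 31 days: 445 − 31 = 414 left.
April 2149 has 30 days: 414 − 30 = 384 left.
May 2149 has 31 days: 384 − 31 = 353 left.
June 2149 has 30 days: 353 − 30 = 323 left.
July 2149 has 31 days: 323 − 31 = 292 left.
August 2149 has 31 days: 292 − 31 = 261 left.
September 2149 has 30 days: 261 − 30 = 231 left.
October 2149 has 31 days: 231 − 31 = 200 left.
November 2149 has 30 days: 200 − 30 = 170 left.
December 2149 has 31 days: 170 − 31 = 139 left.
January 2150 has 31 days: 139 − 31 = 108 left.
February 2150 has 28 days (2150 is not a leap year): 108 − 28 = 80 left.
March 2150 has 31 days: 80 − 31 = 49 left.
April 2150 has 30 days: 49 − 30 = 19 left.
19 days into May 2150 → May 19, 2150.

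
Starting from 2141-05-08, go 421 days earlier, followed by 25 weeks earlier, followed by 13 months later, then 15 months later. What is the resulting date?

Going back 421 days from May 8, 2141:
Going back 8 days from May 8, 2141 reaches the end of the previous month; 421 − 8 = 413 left.
April 2141 has 30 days: 413 − 30 = 383 left.
March 2141 has 31 days: 383 − 31 = 352 left.
February 2141 has 28 days (2141 is not a leap year): 352 − 28 = 324 left.
January 2141 has 31 days: 324 − 31 = 293 left.
December 2140 has 31 days: 293 − 31 = 262 left.
November 2140 has 30 days: 262 − 30 = 232 left.
October 2140 has 31 days: 232 − 31 = 201 left.
September 2140 has 30 days: 201 − 30 = 171 left.
August 2140 has 31 days: 171 − 31 = 140 left.
July 2140 has 31 days: 140 − 31 = 109 left.
June 2140 has 30 days: 109 − 30 = 79 left.
May 2140 has 31 days: 79 − 31 = 48 left.
April 2140 has 30 days: 48 − 30 = 18 left.
March 2140 has 31 days; 31 − 18 = 13 → March 13, 2140.
Going back 25 weeks (= 175 days) from March 13, 2140:
Going back 13 days from March 13, 2140 reaches the end of the previous month; 175 − 13 = 162 left.
February 2140 has 29 days (2140 is a leap year): 162 − 29 = 133 left.
January 2140 has 31 days: 133 − 31 = 102 left.
December 2139 has 31 days: 102 − 31 = 71 left.
November 2139 has 30 days: 71 − 30 = 41 left.
October 2139 has 31 days: 41 − 31 = 10 left.
September 2139 has 30 days; 30 − 10 = 20 → September 20, 2139.
Advancing 13 months from September 20, 2139:
month 9 + 13 = 22, which is month 10 of year 2140 → October 2140.
Day 20 is valid in October, giving October 20, 2140.
Counting forward 15 months from October 20, 2140:
month 10 + 15 = 25, which is month 1 of year 2142 → January 2142.
Day 20 is valid in January, giving January 20, 2142.

January 20, 2142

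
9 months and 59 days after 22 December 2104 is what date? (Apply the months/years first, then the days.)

November 20, 2105

Adding 9 months and 59 days from December 22, 2104: first the month/year part, then the days.
month 12 + 9 = 21, which is month 9 of year 2105 → September 2105.
Day 22 is valid in September, giving September 22, 2105.
Now add 59 days from September 22, 2105.
September has 30 days, so 30 − 22 = 8 days remain after September 22, 2105; 59 − 8 = 51 left.
October 2105 has 31 days: 51 − 31 = 20 left.
20 days into November 2105 → November 20, 2105.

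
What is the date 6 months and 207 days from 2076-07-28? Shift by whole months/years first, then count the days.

August 23, 2077

Counting forward 6 months and 207 days from July 28, 2076: first the month/year part, then the days.
month 7 + 6 = 13, which is month 1 of year 2077 → January 2077.
Day 28 is valid in January, giving January 28, 2077.
Now add 207 days from January 28, 2077.
January has 31 days, so 31 − 28 = 3 days remain after January 28, 2077; 207 − 3 = 204 left.
February 2077 has 28 days (2077 is not a leap year): 204 − 28 = 176 left.
March 2077 has 31 days: 176 − 31 = 145 left.
April 2077 has 30 days: 145 − 30 = 115 left.
May 2077 has 31 days: 115 − 31 = 84 left.
June 2077 has 30 days: 84 − 30 = 54 left.
July 2077 has 31 days: 54 − 31 = 23 left.
23 days into August 2077 → August 23, 2077.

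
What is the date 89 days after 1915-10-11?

January 8, 1916

Adding 89 days from October 11, 1915.
October has 31 days, so 31 − 11 = 20 days remain after October 11, 1915; 89 − 20 = 69 left.
November 1915 has 30 days: 69 − 30 = 39 left.
December 1915 has 31 days: 39 − 31 = 8 left.
8 days into January 1916 → January 8, 1916.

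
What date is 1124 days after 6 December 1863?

Advancing 1124 days from December 6, 1863.
December has 31 days, so 31 − 6 = 25 days remain after December 6, 1863; 1124 − 25 = 1099 left.
January 1864 has 31 days: 1099 − 31 = 1068 left.
February 1864 has 29 days (1864 is a leap year): 1068 − 29 = 1039 left.
March 1864 has 31 days: 1039 − 31 = 1008 left.
April 1864 has 30 days: 1008 − 30 = 978 left.
May 1864 has 31 days: 978 − 31 = 947 left.
June 1864 has 30 days: 947 − 30 = 917 left.
July 1864 has 31 days: 917 − 31 = 886 left.
August 1864 has 31 days: 886 − 31 = 855 left.
September 1864 has 30 days: 855 − 30 = 825 left.
October 1864 has 31 days: 825 − 31 = 794 left.
November 1864 has 30 days: 794 − 30 = 764 left.
December 1864 has 31 days: 764 − 31 = 733 left.
January 1865 has 31 days: 733 − 31 = 702 left.
February 1865 has 28 days (1865 is not a leap year): 702 − 28 = 674 left.
March 1865 has 31 days: 674 − 31 = 643 left.
April 1865 has 30 days: 643 − 30 = 613 left.
May 1865 has 31 days: 613 − 31 = 582 left.
June 1865 has 30 days: 582 − 30 = 552 left.
July 1865 has 31 days: 552 − 31 = 521 left.
August 1865 has 31 days: 521 − 31 = 490 left.
September 1865 has 30 days: 490 − 30 = 460 left.
October 1865 has 31 days: 460 − 31 = 429 left.
November 1865 has 30 days: 429 − 30 = 399 left.
December 1865 has 31 days: 399 − 31 = 368 left.
January 1866 has 31 days: 368 − 31 = 337 left.
February 1866 has 28 days (1866 is not a leap year): 337 − 28 = 309 left.
March 1866 has 31 days: 309 − 31 = 278 left.
April 1866 has 30 days: 278 − 30 = 248 left.
May 1866 has 31 days: 248 − 31 = 217 left.
June 1866 has 30 days: 217 − 30 = 187 left.
July 1866 has 31 days: 187 − 31 = 156 left.
August 1866 has 31 days: 156 − 31 = 125 left.
September 1866 has 30 days: 125 − 30 = 95 left.
October 1866 has 31 days: 95 − 31 = 64 left.
November 1866 has 30 days: 64 − 30 = 34 left.
December 1866 has 31 days: 34 − 31 = 3 left.
3 days into January 1867 → January 3, 1867.

January 3, 1867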